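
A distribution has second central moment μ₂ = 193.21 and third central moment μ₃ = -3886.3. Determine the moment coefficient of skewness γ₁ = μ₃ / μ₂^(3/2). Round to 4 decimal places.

σ = √μ₂ = √193.21 = 13.90000
σ³ = μ₂^(3/2) = 2685.61900
γ₁ = μ₃/σ³ = -3886.3 / 2685.61900 ≈ -1.4471

-1.4471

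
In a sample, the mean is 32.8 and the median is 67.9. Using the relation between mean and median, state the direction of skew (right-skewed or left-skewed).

mean − median = 32.8 − 67.9 = -35.1
mean < median ⇒ the longer tail is on the left ⇒ left-skewed (negatively skewed).

left-skewed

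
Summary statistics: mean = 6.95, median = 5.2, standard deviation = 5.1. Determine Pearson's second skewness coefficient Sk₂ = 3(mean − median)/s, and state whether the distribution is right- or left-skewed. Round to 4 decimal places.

Sk₂ = 3(6.95 − 5.2) / 5.1 = 3 × 1.7500 / 5.1
    = 5.2500 / 5.1 ≈ 1.0294
Sk₂ > 0 ⇒ mean > median ⇒ right-skewed (positive skew).

1.0294, right-skewed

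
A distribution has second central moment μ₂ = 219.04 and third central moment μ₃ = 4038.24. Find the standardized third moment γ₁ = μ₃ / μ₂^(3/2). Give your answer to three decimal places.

1.246

σ = √μ₂ = √219.04 = 14.80000
σ³ = μ₂^(3/2) = 3241.79200
γ₁ = μ₃/σ³ = 4038.24 / 3241.79200 ≈ 1.246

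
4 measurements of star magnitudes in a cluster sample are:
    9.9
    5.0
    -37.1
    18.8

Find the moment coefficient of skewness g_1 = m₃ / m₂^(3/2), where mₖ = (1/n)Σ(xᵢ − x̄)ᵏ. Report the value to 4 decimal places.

-0.9703

x̄ = (9.9 + 5.0 - 37.1 + 18.8) / 4 = -0.8500
deviations (xᵢ − x̄): 10.7500, 5.8500, -36.2500, 19.6500
Σ(xᵢ − x̄)² = 1849.9700 ⇒ m₂ = 1849.9700/4 = 462.49250
Σ(xᵢ − x̄)³ = -38604.9600 ⇒ m₃ = -38604.9600/4 = -9651.24000
m₂^(3/2) = 462.49250^(1.5) = 9946.19665
g_1 = m₃ / m₂^(3/2) = -9651.24000 / 9946.19665 ≈ -0.9703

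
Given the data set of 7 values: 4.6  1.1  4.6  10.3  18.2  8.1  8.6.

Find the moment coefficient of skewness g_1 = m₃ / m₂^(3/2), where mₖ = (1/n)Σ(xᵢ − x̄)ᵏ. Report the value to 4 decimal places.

0.7700

x̄ = (4.6 + 1.1 + 4.6 + 10.3 + 18.2 + 8.1 + 8.6) / 7 = 7.9286
deviations (xᵢ − x̄): -3.3286, -6.8286, -3.3286, 2.3714, 10.2714, 0.1714, 0.6714
Σ(xᵢ − x̄)² = 180.3943 ⇒ m₂ = 180.3943/7 = 25.77061
Σ(xᵢ − x̄)³ = 705.1335 ⇒ m₃ = 705.1335/7 = 100.73335
m₂^(3/2) = 25.77061^(1.5) = 130.82390
g_1 = m₃ / m₂^(3/2) = 100.73335 / 130.82390 ≈ 0.7700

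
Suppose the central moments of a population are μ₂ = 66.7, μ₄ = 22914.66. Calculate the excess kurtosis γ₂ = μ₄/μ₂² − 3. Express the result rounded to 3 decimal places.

2.151

μ₂² = 66.7² = 4448.89000
μ₄/μ₂² = 22914.66 / 4448.89000 = 5.15065
γ₂ = 5.15065 − 3 ≈ 2.151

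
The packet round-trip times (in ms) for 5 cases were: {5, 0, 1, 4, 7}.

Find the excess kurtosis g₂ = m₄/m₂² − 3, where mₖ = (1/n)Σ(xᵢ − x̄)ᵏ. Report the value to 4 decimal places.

x̄ = 3.4000
Σ(xᵢ − x̄)² = 33.2000 ⇒ m₂ = 6.64000
Σ(xᵢ − x̄)⁴ = 341.4560 ⇒ m₄ = 68.29120
m₂² = 44.08960
g₂ = m₄/m₂² − 3 = 1.54892 − 3 ≈ -1.4511

-1.4511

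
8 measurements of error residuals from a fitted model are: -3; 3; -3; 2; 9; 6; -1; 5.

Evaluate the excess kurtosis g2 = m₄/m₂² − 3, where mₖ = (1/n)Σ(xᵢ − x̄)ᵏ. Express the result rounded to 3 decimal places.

-1.221

x̄ = 2.2500
Σ(xᵢ − x̄)² = 133.5000 ⇒ m₂ = 16.68750
Σ(xᵢ − x̄)⁴ = 3962.1563 ⇒ m₄ = 495.26953
m₂² = 278.47266
g2 = m₄/m₂² − 3 = 1.77852 − 3 ≈ -1.221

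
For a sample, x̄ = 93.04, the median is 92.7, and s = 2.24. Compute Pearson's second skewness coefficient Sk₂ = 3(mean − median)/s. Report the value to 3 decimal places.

0.455

Sk₂ = 3(93.04 − 92.7) / 2.24 = 3 × 0.3400 / 2.24
    = 1.0200 / 2.24 ≈ 0.455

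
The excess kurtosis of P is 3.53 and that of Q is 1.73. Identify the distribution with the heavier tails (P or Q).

P

Higher excess kurtosis ⇒ heavier tails relative to the normal distribution.
3.53 vs 1.73: the larger is 3.53, so P has heavier tails.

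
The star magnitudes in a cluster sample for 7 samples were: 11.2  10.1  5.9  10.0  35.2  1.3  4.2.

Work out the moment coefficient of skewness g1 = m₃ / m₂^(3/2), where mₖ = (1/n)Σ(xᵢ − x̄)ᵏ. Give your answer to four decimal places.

1.6009

x̄ = (11.2 + 10.1 + 5.9 + 10.0 + 35.2 + 1.3 + 4.2) / 7 = 11.1286
deviations (xᵢ − x̄): 0.0714, -1.0286, -5.2286, -1.1286, 24.0714, -9.8286, -6.9286
Σ(xᵢ − x̄)² = 753.7143 ⇒ m₂ = 753.7143/7 = 107.67347
Σ(xᵢ − x̄)³ = 12520.2778 ⇒ m₃ = 12520.2778/7 = 1788.61111
m₂^(3/2) = 107.67347^(1.5) = 1117.28266
g1 = m₃ / m₂^(3/2) = 1788.61111 / 1117.28266 ≈ 1.6009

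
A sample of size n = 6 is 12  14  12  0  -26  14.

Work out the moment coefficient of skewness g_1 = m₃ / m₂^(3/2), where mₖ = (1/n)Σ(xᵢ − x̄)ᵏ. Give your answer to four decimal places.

-1.4126

x̄ = (12 + 14 + 12 + 0 - 26 + 14) / 6 = 4.3333
deviations (xᵢ − x̄): 7.6667, 9.6667, 7.6667, -4.3333, -30.3333, 9.6667
Σ(xᵢ − x̄)² = 1243.3333 ⇒ m₂ = 1243.3333/6 = 207.22222
Σ(xᵢ − x̄)³ = -25283.5556 ⇒ m₃ = -25283.5556/6 = -4213.92593
m₂^(3/2) = 207.22222^(1.5) = 2983.00849
g_1 = m₃ / m₂^(3/2) = -4213.92593 / 2983.00849 ≈ -1.4126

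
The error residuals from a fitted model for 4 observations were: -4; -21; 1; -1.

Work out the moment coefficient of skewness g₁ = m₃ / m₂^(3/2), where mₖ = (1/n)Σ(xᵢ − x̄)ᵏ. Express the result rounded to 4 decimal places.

-1.0144

x̄ = (-4 - 21 + 1 - 1) / 4 = -6.2500
deviations (xᵢ − x̄): 2.2500, -14.7500, 7.2500, 5.2500
Σ(xᵢ − x̄)² = 302.7500 ⇒ m₂ = 302.7500/4 = 75.68750
Σ(xᵢ − x̄)³ = -2671.8750 ⇒ m₃ = -2671.8750/4 = -667.96875
m₂^(3/2) = 75.68750^(1.5) = 658.47038
g₁ = m₃ / m₂^(3/2) = -667.96875 / 658.47038 ≈ -1.0144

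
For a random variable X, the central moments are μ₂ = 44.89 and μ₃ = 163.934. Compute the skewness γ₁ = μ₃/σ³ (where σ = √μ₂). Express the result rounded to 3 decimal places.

0.545

σ = √μ₂ = √44.89 = 6.70000
σ³ = μ₂^(3/2) = 300.76300
γ₁ = μ₃/σ³ = 163.934 / 300.76300 ≈ 0.545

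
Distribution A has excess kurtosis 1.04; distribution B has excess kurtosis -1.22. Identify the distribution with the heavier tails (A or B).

A

Higher excess kurtosis ⇒ heavier tails relative to the normal distribution.
1.04 vs -1.22: the larger is 1.04, so A has heavier tails. (A is leptokurtic — heavier-than-normal tails; the other is platykurtic.)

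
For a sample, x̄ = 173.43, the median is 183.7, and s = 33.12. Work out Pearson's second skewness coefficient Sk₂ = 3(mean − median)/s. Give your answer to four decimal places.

-0.9303

Sk₂ = 3(173.43 − 183.7) / 33.12 = 3 × -10.2700 / 33.12
    = -30.8100 / 33.12 ≈ -0.9303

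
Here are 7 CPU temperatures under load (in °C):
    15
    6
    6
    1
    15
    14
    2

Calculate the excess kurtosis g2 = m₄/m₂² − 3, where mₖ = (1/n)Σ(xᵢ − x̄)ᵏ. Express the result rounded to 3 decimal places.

-1.693

x̄ = 8.4286
Σ(xᵢ − x̄)² = 225.7143 ⇒ m₂ = 32.24490
Σ(xᵢ − x̄)⁴ = 9515.8834 ⇒ m₄ = 1359.41191
m₂² = 1039.73344
g2 = m₄/m₂² − 3 = 1.30746 − 3 ≈ -1.693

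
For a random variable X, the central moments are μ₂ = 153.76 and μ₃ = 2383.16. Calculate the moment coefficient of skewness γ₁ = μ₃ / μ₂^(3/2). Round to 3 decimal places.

σ = √μ₂ = √153.76 = 12.40000
σ³ = μ₂^(3/2) = 1906.62400
γ₁ = μ₃/σ³ = 2383.16 / 1906.62400 ≈ 1.250

1.250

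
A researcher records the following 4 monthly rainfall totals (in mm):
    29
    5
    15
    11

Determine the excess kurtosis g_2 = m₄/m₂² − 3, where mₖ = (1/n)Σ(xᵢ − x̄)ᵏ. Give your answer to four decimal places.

-1.0000

x̄ = 15.0000
Σ(xᵢ − x̄)² = 312.0000 ⇒ m₂ = 78.00000
Σ(xᵢ − x̄)⁴ = 48672.0000 ⇒ m₄ = 12168.00000
m₂² = 6084.00000
g_2 = m₄/m₂² − 3 = 2.00000 − 3 ≈ -1.0000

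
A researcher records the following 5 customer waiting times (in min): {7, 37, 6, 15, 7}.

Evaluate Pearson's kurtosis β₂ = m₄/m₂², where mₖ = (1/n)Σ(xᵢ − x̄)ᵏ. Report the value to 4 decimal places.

2.8451

x̄ = 14.4000
Σ(xᵢ − x̄)² = 691.2000 ⇒ m₂ = 138.24000
Σ(xᵢ − x̄)⁴ = 271851.9360 ⇒ m₄ = 54370.38720
m₂² = 19110.29760
β₂ = m₄/m₂² = 54370.38720 / 19110.29760 ≈ 2.8451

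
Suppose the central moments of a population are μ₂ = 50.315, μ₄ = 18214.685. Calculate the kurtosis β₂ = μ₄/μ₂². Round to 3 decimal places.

μ₂² = 50.315² = 2531.59923
μ₄/μ₂² = 18214.685 / 2531.59923 = 7.19493
β₂ ≈ 7.195

7.195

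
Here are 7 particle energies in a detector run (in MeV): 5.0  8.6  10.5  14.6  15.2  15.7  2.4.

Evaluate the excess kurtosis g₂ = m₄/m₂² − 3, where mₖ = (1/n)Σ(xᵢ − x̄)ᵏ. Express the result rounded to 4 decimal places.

-1.3448

x̄ = 10.2857
Σ(xᵢ − x̄)² = 165.0886 ⇒ m₂ = 23.58408
Σ(xᵢ − x̄)⁴ = 6444.5807 ⇒ m₄ = 920.65438
m₂² = 556.20891
g₂ = m₄/m₂² − 3 = 1.65523 − 3 ≈ -1.3448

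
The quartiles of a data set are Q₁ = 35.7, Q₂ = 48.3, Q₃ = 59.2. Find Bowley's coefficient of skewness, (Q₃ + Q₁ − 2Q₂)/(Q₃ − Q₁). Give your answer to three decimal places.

numerator: Q₃ + Q₁ − 2Q₂ = 59.2 + 35.7 − 2×48.3 = -1.7000
denominator: Q₃ − Q₁ = 59.2 − 35.7 = 23.5000
Bowley skewness = -1.7000 / 23.5000 ≈ -0.072

-0.072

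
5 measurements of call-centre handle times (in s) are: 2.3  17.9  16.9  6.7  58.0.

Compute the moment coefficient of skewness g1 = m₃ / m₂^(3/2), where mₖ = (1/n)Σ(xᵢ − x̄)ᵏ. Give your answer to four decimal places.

x̄ = (2.3 + 17.9 + 16.9 + 6.7 + 58.0) / 5 = 20.3600
deviations (xᵢ − x̄): -18.0600, -2.4600, -3.4600, -13.6600, 37.6400
Σ(xᵢ − x̄)² = 1947.5520 ⇒ m₂ = 1947.5520/5 = 389.51040
Σ(xᵢ − x̄)³ = 44831.4886 ⇒ m₃ = 44831.4886/5 = 8966.29771
m₂^(3/2) = 389.51040^(1.5) = 7687.38420
g1 = m₃ / m₂^(3/2) = 8966.29771 / 7687.38420 ≈ 1.1664

1.1664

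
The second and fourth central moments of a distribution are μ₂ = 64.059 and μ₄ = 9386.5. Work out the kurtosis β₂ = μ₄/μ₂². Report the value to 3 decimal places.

2.287

μ₂² = 64.059² = 4103.55548
μ₄/μ₂² = 9386.5 / 4103.55548 = 2.28741
β₂ ≈ 2.287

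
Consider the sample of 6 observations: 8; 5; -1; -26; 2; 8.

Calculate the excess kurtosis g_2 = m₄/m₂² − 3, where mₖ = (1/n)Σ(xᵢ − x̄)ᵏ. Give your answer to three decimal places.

x̄ = -0.6667
Σ(xᵢ − x̄)² = 831.3333 ⇒ m₂ = 138.55556
Σ(xᵢ − x̄)⁴ = 424243.7778 ⇒ m₄ = 70707.29630
m₂² = 19197.64198
g_2 = m₄/m₂² − 3 = 3.68312 − 3 ≈ 0.683

0.683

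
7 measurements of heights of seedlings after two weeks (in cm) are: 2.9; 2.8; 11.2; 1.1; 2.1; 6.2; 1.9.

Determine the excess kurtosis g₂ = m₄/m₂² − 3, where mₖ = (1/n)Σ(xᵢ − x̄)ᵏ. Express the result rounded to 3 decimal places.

0.390

x̄ = 4.0286
Σ(xᵢ − x̄)² = 75.7543 ⇒ m₂ = 10.82204
Σ(xᵢ − x̄)⁴ = 2779.0336 ⇒ m₄ = 397.00480
m₂² = 117.11657
g₂ = m₄/m₂² − 3 = 3.38983 − 3 ≈ 0.390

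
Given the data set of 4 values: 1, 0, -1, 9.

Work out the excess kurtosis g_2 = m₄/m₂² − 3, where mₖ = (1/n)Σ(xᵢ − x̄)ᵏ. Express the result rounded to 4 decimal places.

x̄ = 2.2500
Σ(xᵢ − x̄)² = 62.7500 ⇒ m₂ = 15.68750
Σ(xᵢ − x̄)⁴ = 2215.5781 ⇒ m₄ = 553.89453
m₂² = 246.09766
g_2 = m₄/m₂² − 3 = 2.25071 − 3 ≈ -0.7493

-0.7493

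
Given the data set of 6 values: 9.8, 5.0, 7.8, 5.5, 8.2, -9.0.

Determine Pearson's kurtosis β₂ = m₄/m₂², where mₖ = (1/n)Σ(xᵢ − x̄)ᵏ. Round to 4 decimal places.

3.7396

x̄ = 4.5500
Σ(xᵢ − x̄)² = 236.1550 ⇒ m₂ = 39.35917
Σ(xᵢ − x̄)⁴ = 34759.4803 ⇒ m₄ = 5793.24672
m₂² = 1549.14400
β₂ = m₄/m₂² = 5793.24672 / 1549.14400 ≈ 3.7396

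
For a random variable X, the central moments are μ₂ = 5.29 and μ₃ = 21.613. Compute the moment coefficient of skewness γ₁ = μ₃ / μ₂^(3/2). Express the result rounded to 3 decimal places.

1.776

σ = √μ₂ = √5.29 = 2.30000
σ³ = μ₂^(3/2) = 12.16700
γ₁ = μ₃/σ³ = 21.613 / 12.16700 ≈ 1.776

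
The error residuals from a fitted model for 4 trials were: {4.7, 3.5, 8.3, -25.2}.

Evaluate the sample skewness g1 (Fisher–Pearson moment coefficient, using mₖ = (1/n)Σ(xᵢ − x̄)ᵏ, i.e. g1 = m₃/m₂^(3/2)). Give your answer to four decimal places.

-1.0936

x̄ = (4.7 + 3.5 + 8.3 - 25.2) / 4 = -2.1750
deviations (xᵢ − x̄): 6.8750, 5.6750, 10.4750, -23.0250
Σ(xᵢ − x̄)² = 719.3475 ⇒ m₂ = 719.3475/4 = 179.83688
Σ(xᵢ − x̄)³ = -10549.6241 ⇒ m₃ = -10549.6241/4 = -2637.40603
m₂^(3/2) = 179.83688^(1.5) = 2411.67133
g1 = m₃ / m₂^(3/2) = -2637.40603 / 2411.67133 ≈ -1.0936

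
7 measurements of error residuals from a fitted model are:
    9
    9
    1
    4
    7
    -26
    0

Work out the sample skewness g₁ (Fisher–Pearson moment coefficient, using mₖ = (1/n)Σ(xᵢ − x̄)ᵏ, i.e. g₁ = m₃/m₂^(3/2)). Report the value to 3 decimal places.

-1.686

x̄ = (9 + 9 + 1 + 4 + 7 - 26 + 0) / 7 = 0.5714
deviations (xᵢ − x̄): 8.4286, 8.4286, 0.4286, 3.4286, 6.4286, -26.5714, -0.5714
Σ(xᵢ − x̄)² = 901.7143 ⇒ m₂ = 901.7143/7 = 128.81633
Σ(xᵢ − x̄)³ = -17257.1020 ⇒ m₃ = -17257.1020/7 = -2465.30029
m₂^(3/2) = 128.81633^(1.5) = 1462.03027
g₁ = m₃ / m₂^(3/2) = -2465.30029 / 1462.03027 ≈ -1.686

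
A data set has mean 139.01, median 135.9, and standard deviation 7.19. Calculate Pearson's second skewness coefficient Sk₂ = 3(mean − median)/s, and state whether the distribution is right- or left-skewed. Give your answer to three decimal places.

Sk₂ = 3(139.01 − 135.9) / 7.19 = 3 × 3.1100 / 7.19
    = 9.3300 / 7.19 ≈ 1.298
Sk₂ > 0 ⇒ mean > median ⇒ right-skewed (positive skew).

1.298, right-skewed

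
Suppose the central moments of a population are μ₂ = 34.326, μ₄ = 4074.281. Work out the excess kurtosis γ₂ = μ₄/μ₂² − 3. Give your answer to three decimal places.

0.458

μ₂² = 34.326² = 1178.27428
μ₄/μ₂² = 4074.281 / 1178.27428 = 3.45784
γ₂ = 3.45784 − 3 ≈ 0.458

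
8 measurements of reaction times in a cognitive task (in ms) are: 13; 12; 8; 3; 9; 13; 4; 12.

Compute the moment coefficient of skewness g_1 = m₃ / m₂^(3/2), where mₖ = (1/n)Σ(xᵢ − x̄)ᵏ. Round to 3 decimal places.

-0.586

x̄ = (13 + 12 + 8 + 3 + 9 + 13 + 4 + 12) / 8 = 9.2500
deviations (xᵢ − x̄): 3.7500, 2.7500, -1.2500, -6.2500, -0.2500, 3.7500, -5.2500, 2.7500
Σ(xᵢ − x̄)² = 111.5000 ⇒ m₂ = 111.5000/8 = 13.93750
Σ(xᵢ − x̄)³ = -243.7500 ⇒ m₃ = -243.7500/8 = -30.46875
m₂^(3/2) = 13.93750^(1.5) = 52.03281
g_1 = m₃ / m₂^(3/2) = -30.46875 / 52.03281 ≈ -0.586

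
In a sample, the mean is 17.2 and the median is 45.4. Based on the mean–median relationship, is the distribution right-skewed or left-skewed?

mean − median = 17.2 − 45.4 = -28.2
mean < median ⇒ the longer tail is on the left ⇒ left-skewed (negatively skewed).

left-skewed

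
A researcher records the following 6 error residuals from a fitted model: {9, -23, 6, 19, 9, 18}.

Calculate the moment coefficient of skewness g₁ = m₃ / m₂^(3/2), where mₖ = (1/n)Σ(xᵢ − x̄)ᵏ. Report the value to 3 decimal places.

x̄ = (9 - 23 + 6 + 19 + 9 + 18) / 6 = 6.3333
deviations (xᵢ − x̄): 2.6667, -29.3333, -0.3333, 12.6667, 2.6667, 11.6667
Σ(xᵢ − x̄)² = 1171.3333 ⇒ m₂ = 1171.3333/6 = 195.22222
Σ(xᵢ − x̄)³ = -21581.5556 ⇒ m₃ = -21581.5556/6 = -3596.92593
m₂^(3/2) = 195.22222^(1.5) = 2727.68288
g₁ = m₃ / m₂^(3/2) = -3596.92593 / 2727.68288 ≈ -1.319

-1.319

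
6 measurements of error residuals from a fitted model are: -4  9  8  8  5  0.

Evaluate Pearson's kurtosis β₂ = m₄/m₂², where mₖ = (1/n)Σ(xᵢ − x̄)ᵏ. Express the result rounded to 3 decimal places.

1.912

x̄ = 4.3333
Σ(xᵢ − x̄)² = 137.3333 ⇒ m₂ = 22.88889
Σ(xᵢ − x̄)⁴ = 6011.1111 ⇒ m₄ = 1001.85185
m₂² = 523.90123
β₂ = m₄/m₂² = 1001.85185 / 523.90123 ≈ 1.912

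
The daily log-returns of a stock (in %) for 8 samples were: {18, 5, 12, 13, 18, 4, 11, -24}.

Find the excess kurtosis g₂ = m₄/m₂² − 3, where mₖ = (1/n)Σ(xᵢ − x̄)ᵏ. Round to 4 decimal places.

1.6357

x̄ = 7.1250
Σ(xᵢ − x̄)² = 1292.8750 ⇒ m₂ = 161.60938
Σ(xᵢ − x̄)⁴ = 968577.7129 ⇒ m₄ = 121072.21411
m₂² = 26117.59009
g₂ = m₄/m₂² − 3 = 4.63566 − 3 ≈ 1.6357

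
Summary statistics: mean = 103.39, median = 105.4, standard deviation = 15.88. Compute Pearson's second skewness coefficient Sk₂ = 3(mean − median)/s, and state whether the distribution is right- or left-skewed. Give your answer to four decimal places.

Sk₂ = 3(103.39 − 105.4) / 15.88 = 3 × -2.0100 / 15.88
    = -6.0300 / 15.88 ≈ -0.3797
Sk₂ < 0 ⇒ mean < median ⇒ left-skewed (negative skew).

-0.3797, left-skewed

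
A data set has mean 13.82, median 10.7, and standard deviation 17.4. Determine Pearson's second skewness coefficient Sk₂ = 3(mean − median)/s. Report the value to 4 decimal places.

0.5379

Sk₂ = 3(13.82 − 10.7) / 17.4 = 3 × 3.1200 / 17.4
    = 9.3600 / 17.4 ≈ 0.5379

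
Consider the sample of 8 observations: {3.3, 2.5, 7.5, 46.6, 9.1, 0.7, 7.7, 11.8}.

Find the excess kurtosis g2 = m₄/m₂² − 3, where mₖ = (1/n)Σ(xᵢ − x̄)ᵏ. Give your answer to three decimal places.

2.456

x̄ = 11.1500
Σ(xᵢ − x̄)² = 1532.2000 ⇒ m₂ = 191.52500
Σ(xᵢ − x̄)⁴ = 1600959.0966 ⇒ m₄ = 200119.88707
m₂² = 36681.82563
g2 = m₄/m₂² − 3 = 5.45556 − 3 ≈ 2.456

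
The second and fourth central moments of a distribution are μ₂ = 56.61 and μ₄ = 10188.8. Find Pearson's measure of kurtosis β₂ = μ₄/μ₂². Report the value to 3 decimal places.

3.179

μ₂² = 56.61² = 3204.69210
μ₄/μ₂² = 10188.8 / 3204.69210 = 3.17934
β₂ ≈ 3.179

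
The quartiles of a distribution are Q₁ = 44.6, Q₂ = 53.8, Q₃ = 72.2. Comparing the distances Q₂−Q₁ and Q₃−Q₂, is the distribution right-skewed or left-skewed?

right-skewed

Q₂ − Q₁ = 9.2;  Q₃ − Q₂ = 18.4
Q₃ − Q₂ > Q₂ − Q₁ ⇒ the upper half is more spread out ⇒ right-skewed.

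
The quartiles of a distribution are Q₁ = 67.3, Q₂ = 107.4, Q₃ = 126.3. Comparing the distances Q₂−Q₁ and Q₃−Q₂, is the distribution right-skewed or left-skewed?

left-skewed

Q₂ − Q₁ = 40.1;  Q₃ − Q₂ = 18.9
Q₂ − Q₁ > Q₃ − Q₂ ⇒ the lower half is more spread out ⇒ left-skewed.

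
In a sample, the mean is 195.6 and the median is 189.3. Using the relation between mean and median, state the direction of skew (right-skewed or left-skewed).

right-skewed

mean − median = 195.6 − 189.3 = 6.3
mean > median ⇒ the longer tail is on the right ⇒ right-skewed (positively skewed).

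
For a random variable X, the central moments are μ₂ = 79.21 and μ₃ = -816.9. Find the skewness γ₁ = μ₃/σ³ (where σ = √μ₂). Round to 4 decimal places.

σ = √μ₂ = √79.21 = 8.90000
σ³ = μ₂^(3/2) = 704.96900
γ₁ = μ₃/σ³ = -816.9 / 704.96900 ≈ -1.1588

-1.1588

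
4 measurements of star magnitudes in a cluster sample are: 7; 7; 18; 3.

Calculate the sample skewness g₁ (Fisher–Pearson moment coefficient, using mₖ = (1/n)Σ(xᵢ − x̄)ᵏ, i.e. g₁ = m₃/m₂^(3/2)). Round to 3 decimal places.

x̄ = (7 + 7 + 18 + 3) / 4 = 8.7500
deviations (xᵢ − x̄): -1.7500, -1.7500, 9.2500, -5.7500
Σ(xᵢ − x̄)² = 124.7500 ⇒ m₂ = 124.7500/4 = 31.18750
Σ(xᵢ − x̄)³ = 590.6250 ⇒ m₃ = 590.6250/4 = 147.65625
m₂^(3/2) = 31.18750^(1.5) = 174.16899
g₁ = m₃ / m₂^(3/2) = 147.65625 / 174.16899 ≈ 0.848

0.848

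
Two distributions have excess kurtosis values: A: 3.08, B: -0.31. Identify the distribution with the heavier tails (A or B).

A

Higher excess kurtosis ⇒ heavier tails relative to the normal distribution.
3.08 vs -0.31: the larger is 3.08, so A has heavier tails. (A is leptokurtic — heavier-than-normal tails; the other is platykurtic.)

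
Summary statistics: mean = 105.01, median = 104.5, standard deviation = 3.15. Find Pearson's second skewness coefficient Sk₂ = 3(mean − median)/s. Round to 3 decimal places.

Sk₂ = 3(105.01 − 104.5) / 3.15 = 3 × 0.5100 / 3.15
    = 1.5300 / 3.15 ≈ 0.486

0.486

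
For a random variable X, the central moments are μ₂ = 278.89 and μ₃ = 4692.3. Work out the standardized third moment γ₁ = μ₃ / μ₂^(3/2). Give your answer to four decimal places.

1.0075

σ = √μ₂ = √278.89 = 16.70000
σ³ = μ₂^(3/2) = 4657.46300
γ₁ = μ₃/σ³ = 4692.3 / 4657.46300 ≈ 1.0075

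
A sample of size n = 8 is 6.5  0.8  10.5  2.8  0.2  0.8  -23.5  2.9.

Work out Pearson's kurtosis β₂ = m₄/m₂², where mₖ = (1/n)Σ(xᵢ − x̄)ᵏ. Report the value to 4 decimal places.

4.9830

x̄ = 0.1250
Σ(xᵢ − x̄)² = 722.1950 ⇒ m₂ = 90.27438
Σ(xᵢ − x̄)⁴ = 324870.0396 ⇒ m₄ = 40608.75496
m₂² = 8149.46278
β₂ = m₄/m₂² = 40608.75496 / 8149.46278 ≈ 4.9830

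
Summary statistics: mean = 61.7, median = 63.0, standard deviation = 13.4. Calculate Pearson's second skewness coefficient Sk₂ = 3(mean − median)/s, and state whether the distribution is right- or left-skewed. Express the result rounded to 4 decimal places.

Sk₂ = 3(61.7 − 63.0) / 13.4 = 3 × -1.3000 / 13.4
    = -3.9000 / 13.4 ≈ -0.2910
Sk₂ < 0 ⇒ mean < median ⇒ left-skewed (negative skew).

-0.2910, left-skewed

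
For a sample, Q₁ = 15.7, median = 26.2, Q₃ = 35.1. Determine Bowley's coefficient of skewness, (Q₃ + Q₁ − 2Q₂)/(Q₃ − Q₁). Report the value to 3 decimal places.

numerator: Q₃ + Q₁ − 2Q₂ = 35.1 + 15.7 − 2×26.2 = -1.6000
denominator: Q₃ − Q₁ = 35.1 − 15.7 = 19.4000
Bowley skewness = -1.6000 / 19.4000 ≈ -0.082

-0.082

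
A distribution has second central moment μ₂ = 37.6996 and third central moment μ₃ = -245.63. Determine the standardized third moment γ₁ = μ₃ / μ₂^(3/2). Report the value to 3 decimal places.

σ = √μ₂ = √37.6996 = 6.14000
σ³ = μ₂^(3/2) = 231.47554
γ₁ = μ₃/σ³ = -245.63 / 231.47554 ≈ -1.061

-1.061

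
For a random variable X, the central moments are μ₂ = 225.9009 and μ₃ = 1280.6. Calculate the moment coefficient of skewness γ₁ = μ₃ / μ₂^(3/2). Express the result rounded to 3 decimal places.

σ = √μ₂ = √225.9009 = 15.03000
σ³ = μ₂^(3/2) = 3395.29053
γ₁ = μ₃/σ³ = 1280.6 / 3395.29053 ≈ 0.377

0.377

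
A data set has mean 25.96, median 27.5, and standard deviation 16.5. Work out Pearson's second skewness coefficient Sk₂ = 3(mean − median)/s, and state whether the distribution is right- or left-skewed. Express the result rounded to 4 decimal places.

-0.2800, left-skewed

Sk₂ = 3(25.96 − 27.5) / 16.5 = 3 × -1.5400 / 16.5
    = -4.6200 / 16.5 ≈ -0.2800
Sk₂ < 0 ⇒ mean < median ⇒ left-skewed (negative skew).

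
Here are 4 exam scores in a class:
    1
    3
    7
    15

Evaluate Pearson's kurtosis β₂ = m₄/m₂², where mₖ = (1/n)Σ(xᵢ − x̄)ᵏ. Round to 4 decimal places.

x̄ = 6.5000
Σ(xᵢ − x̄)² = 115.0000 ⇒ m₂ = 28.75000
Σ(xᵢ − x̄)⁴ = 6285.2500 ⇒ m₄ = 1571.31250
m₂² = 826.56250
β₂ = m₄/m₂² = 1571.31250 / 826.56250 ≈ 1.9010

1.9010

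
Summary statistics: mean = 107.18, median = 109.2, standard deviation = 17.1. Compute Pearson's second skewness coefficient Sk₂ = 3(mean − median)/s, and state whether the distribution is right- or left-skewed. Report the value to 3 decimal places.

-0.354, left-skewed

Sk₂ = 3(107.18 − 109.2) / 17.1 = 3 × -2.0200 / 17.1
    = -6.0600 / 17.1 ≈ -0.354
Sk₂ < 0 ⇒ mean < median ⇒ left-skewed (negative skew).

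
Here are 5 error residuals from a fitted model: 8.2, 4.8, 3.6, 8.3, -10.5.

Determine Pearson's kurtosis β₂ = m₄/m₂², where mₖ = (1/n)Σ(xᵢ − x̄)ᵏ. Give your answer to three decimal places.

2.906

x̄ = 2.8800
Σ(xᵢ − x̄)² = 240.9080 ⇒ m₂ = 48.18160
Σ(xᵢ − x̄)⁴ = 33727.5928 ⇒ m₄ = 6745.51856
m₂² = 2321.46658
β₂ = m₄/m₂² = 6745.51856 / 2321.46658 ≈ 2.906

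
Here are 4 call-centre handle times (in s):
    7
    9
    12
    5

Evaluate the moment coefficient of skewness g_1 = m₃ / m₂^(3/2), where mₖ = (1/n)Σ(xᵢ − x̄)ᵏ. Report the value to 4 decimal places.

x̄ = (7 + 9 + 12 + 5) / 4 = 8.2500
deviations (xᵢ − x̄): -1.2500, 0.7500, 3.7500, -3.2500
Σ(xᵢ − x̄)² = 26.7500 ⇒ m₂ = 26.7500/4 = 6.68750
Σ(xᵢ − x̄)³ = 16.8750 ⇒ m₃ = 16.8750/4 = 4.21875
m₂^(3/2) = 6.68750^(1.5) = 17.29401
g_1 = m₃ / m₂^(3/2) = 4.21875 / 17.29401 ≈ 0.2439

0.2439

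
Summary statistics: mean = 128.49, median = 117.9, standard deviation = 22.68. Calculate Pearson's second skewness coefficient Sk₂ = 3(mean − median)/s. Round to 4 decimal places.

Sk₂ = 3(128.49 − 117.9) / 22.68 = 3 × 10.5900 / 22.68
    = 31.7700 / 22.68 ≈ 1.4008

1.4008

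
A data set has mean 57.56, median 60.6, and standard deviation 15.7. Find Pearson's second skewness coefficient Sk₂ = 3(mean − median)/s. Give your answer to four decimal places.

-0.5809

Sk₂ = 3(57.56 − 60.6) / 15.7 = 3 × -3.0400 / 15.7
    = -9.1200 / 15.7 ≈ -0.5809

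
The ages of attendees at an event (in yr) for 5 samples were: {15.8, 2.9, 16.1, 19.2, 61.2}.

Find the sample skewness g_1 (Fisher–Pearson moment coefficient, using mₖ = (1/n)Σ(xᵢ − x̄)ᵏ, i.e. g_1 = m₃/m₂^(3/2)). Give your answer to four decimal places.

1.1860

x̄ = (15.8 + 2.9 + 16.1 + 19.2 + 61.2) / 5 = 23.0400
deviations (xᵢ − x̄): -7.2400, -20.1400, -6.9400, -3.8400, 38.1600
Σ(xᵢ − x̄)² = 1977.1320 ⇒ m₂ = 1977.1320/5 = 395.42640
Σ(xᵢ − x̄)³ = 46628.4818 ⇒ m₃ = 46628.4818/5 = 9325.69637
m₂^(3/2) = 395.42640^(1.5) = 7863.18496
g_1 = m₃ / m₂^(3/2) = 9325.69637 / 7863.18496 ≈ 1.1860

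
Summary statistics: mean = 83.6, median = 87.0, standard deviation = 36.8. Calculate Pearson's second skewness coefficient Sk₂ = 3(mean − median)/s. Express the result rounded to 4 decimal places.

Sk₂ = 3(83.6 − 87.0) / 36.8 = 3 × -3.4000 / 36.8
    = -10.2000 / 36.8 ≈ -0.2772

-0.2772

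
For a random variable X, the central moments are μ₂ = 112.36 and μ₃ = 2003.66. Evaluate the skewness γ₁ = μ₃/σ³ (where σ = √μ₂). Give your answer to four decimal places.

1.6823

σ = √μ₂ = √112.36 = 10.60000
σ³ = μ₂^(3/2) = 1191.01600
γ₁ = μ₃/σ³ = 2003.66 / 1191.01600 ≈ 1.6823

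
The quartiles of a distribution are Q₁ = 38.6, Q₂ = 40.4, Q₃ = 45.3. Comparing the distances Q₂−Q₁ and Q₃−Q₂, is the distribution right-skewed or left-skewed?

Q₂ − Q₁ = 1.8;  Q₃ − Q₂ = 4.9
Q₃ − Q₂ > Q₂ − Q₁ ⇒ the upper half is more spread out ⇒ right-skewed.

right-skewed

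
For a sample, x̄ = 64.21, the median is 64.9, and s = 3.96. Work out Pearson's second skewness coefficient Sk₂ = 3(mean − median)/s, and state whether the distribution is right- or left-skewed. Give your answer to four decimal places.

-0.5227, left-skewed

Sk₂ = 3(64.21 − 64.9) / 3.96 = 3 × -0.6900 / 3.96
    = -2.0700 / 3.96 ≈ -0.5227
Sk₂ < 0 ⇒ mean < median ⇒ left-skewed (negative skew).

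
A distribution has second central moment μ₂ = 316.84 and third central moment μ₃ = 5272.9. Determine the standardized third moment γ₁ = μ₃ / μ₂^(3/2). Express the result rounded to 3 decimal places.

σ = √μ₂ = √316.84 = 17.80000
σ³ = μ₂^(3/2) = 5639.75200
γ₁ = μ₃/σ³ = 5272.9 / 5639.75200 ≈ 0.935

0.935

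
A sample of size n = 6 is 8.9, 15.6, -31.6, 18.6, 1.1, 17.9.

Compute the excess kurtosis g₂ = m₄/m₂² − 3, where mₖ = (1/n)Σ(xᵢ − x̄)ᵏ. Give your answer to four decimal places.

x̄ = 5.0833
Σ(xᵢ − x̄)² = 1833.6683 ⇒ m₂ = 305.61139
Σ(xᵢ − x̄)⁴ = 1883878.9231 ⇒ m₄ = 313979.82052
m₂² = 93398.32102
g₂ = m₄/m₂² − 3 = 3.36173 − 3 ≈ 0.3617

0.3617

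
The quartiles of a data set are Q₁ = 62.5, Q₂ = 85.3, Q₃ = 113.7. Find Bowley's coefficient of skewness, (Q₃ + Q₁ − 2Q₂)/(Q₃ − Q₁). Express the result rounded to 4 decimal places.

0.1094

numerator: Q₃ + Q₁ − 2Q₂ = 113.7 + 62.5 − 2×85.3 = 5.6000
denominator: Q₃ − Q₁ = 113.7 − 62.5 = 51.2000
Bowley skewness = 5.6000 / 51.2000 ≈ 0.1094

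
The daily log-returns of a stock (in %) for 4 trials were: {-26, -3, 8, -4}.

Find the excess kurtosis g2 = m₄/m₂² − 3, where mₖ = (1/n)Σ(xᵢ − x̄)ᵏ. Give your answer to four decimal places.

x̄ = -6.2500
Σ(xᵢ − x̄)² = 608.7500 ⇒ m₂ = 152.18750
Σ(xᵢ − x̄)⁴ = 193520.3281 ⇒ m₄ = 48380.08203
m₂² = 23161.03516
g2 = m₄/m₂² − 3 = 2.08886 − 3 ≈ -0.9111

-0.9111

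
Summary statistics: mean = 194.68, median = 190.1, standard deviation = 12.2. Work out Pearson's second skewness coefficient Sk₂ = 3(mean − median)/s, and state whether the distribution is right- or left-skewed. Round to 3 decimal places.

Sk₂ = 3(194.68 − 190.1) / 12.2 = 3 × 4.5800 / 12.2
    = 13.7400 / 12.2 ≈ 1.126
Sk₂ > 0 ⇒ mean > median ⇒ right-skewed (positive skew).

1.126, right-skewed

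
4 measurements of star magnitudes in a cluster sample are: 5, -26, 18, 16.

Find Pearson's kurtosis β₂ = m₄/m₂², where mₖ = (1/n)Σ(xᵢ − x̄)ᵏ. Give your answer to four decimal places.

2.1004

x̄ = 3.2500
Σ(xᵢ − x̄)² = 1238.7500 ⇒ m₂ = 309.68750
Σ(xᵢ − x̄)⁴ = 805756.5781 ⇒ m₄ = 201439.14453
m₂² = 95906.34766
β₂ = m₄/m₂² = 201439.14453 / 95906.34766 ≈ 2.1004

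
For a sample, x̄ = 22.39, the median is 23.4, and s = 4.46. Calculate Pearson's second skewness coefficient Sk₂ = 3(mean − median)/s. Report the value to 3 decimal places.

-0.679

Sk₂ = 3(22.39 − 23.4) / 4.46 = 3 × -1.0100 / 4.46
    = -3.0300 / 4.46 ≈ -0.679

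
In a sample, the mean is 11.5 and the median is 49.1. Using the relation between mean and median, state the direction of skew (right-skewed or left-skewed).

mean − median = 11.5 − 49.1 = -37.6
mean < median ⇒ the longer tail is on the left ⇒ left-skewed (negatively skewed).

left-skewed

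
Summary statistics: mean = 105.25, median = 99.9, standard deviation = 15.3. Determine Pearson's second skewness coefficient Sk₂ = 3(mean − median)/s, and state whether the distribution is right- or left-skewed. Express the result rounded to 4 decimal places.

1.0490, right-skewed

Sk₂ = 3(105.25 − 99.9) / 15.3 = 3 × 5.3500 / 15.3
    = 16.0500 / 15.3 ≈ 1.0490
Sk₂ > 0 ⇒ mean > median ⇒ right-skewed (positive skew).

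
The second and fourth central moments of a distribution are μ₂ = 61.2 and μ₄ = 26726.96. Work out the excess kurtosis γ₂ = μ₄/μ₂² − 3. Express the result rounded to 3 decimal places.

μ₂² = 61.2² = 3745.44000
μ₄/μ₂² = 26726.96 / 3745.44000 = 7.13587
γ₂ = 7.13587 − 3 ≈ 4.136

4.136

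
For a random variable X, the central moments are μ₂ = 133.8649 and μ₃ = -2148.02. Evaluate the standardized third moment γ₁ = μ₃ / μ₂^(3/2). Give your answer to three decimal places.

-1.387

σ = √μ₂ = √133.8649 = 11.57000
σ³ = μ₂^(3/2) = 1548.81689
γ₁ = μ₃/σ³ = -2148.02 / 1548.81689 ≈ -1.387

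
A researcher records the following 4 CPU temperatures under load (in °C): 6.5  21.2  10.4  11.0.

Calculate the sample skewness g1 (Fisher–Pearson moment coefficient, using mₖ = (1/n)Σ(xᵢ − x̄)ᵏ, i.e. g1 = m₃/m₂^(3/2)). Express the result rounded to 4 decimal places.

0.7937

x̄ = (6.5 + 21.2 + 10.4 + 11.0) / 4 = 12.2750
deviations (xᵢ − x̄): -5.7750, 8.9250, -1.8750, -1.2750
Σ(xᵢ − x̄)² = 118.1475 ⇒ m₂ = 118.1475/4 = 29.53688
Σ(xᵢ − x̄)³ = 509.6621 ⇒ m₃ = 509.6621/4 = 127.41553
m₂^(3/2) = 29.53688^(1.5) = 160.52653
g1 = m₃ / m₂^(3/2) = 127.41553 / 160.52653 ≈ 0.7937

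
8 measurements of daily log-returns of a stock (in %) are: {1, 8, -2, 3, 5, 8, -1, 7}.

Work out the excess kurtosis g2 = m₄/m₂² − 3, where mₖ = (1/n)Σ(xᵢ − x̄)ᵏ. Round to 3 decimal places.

x̄ = 3.6250
Σ(xᵢ − x̄)² = 111.8750 ⇒ m₂ = 13.98438
Σ(xᵢ − x̄)⁴ = 2372.3691 ⇒ m₄ = 296.54614
m₂² = 195.56274
g2 = m₄/m₂² − 3 = 1.51637 − 3 ≈ -1.484

-1.484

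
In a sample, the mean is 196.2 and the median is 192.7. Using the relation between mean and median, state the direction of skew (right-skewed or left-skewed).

mean − median = 196.2 − 192.7 = 3.5
mean > median ⇒ the longer tail is on the right ⇒ right-skewed (positively skewed).

right-skewed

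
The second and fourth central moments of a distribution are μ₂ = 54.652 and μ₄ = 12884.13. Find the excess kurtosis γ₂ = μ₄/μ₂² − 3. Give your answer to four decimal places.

1.3136

μ₂² = 54.652² = 2986.84110
μ₄/μ₂² = 12884.13 / 2986.84110 = 4.31363
γ₂ = 4.31363 − 3 ≈ 1.3136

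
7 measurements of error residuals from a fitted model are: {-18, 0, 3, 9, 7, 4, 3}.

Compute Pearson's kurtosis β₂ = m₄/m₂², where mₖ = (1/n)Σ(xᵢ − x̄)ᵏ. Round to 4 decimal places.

4.2544

x̄ = 1.1429
Σ(xᵢ − x̄)² = 478.8571 ⇒ m₂ = 68.40816
Σ(xᵢ − x̄)⁴ = 139365.0729 ⇒ m₄ = 19909.29613
m₂² = 4679.67680
β₂ = m₄/m₂² = 19909.29613 / 4679.67680 ≈ 4.2544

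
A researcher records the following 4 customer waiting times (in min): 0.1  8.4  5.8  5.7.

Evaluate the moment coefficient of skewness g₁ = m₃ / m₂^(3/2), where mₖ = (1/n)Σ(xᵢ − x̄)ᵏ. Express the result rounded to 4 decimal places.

x̄ = (0.1 + 8.4 + 5.8 + 5.7) / 4 = 5.0000
deviations (xᵢ − x̄): -4.9000, 3.4000, 0.8000, 0.7000
Σ(xᵢ − x̄)² = 36.7000 ⇒ m₂ = 36.7000/4 = 9.17500
Σ(xᵢ − x̄)³ = -77.4900 ⇒ m₃ = -77.4900/4 = -19.37250
m₂^(3/2) = 9.17500^(1.5) = 27.79132
g₁ = m₃ / m₂^(3/2) = -19.37250 / 27.79132 ≈ -0.6971

-0.6971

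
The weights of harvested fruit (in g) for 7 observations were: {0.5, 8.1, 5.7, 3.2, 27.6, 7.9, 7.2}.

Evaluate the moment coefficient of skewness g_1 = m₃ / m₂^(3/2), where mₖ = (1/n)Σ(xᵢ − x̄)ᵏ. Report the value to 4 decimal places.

x̄ = (0.5 + 8.1 + 5.7 + 3.2 + 27.6 + 7.9 + 7.2) / 7 = 8.6000
deviations (xᵢ − x̄): -8.1000, -0.5000, -2.9000, -5.4000, 19.0000, -0.7000, -1.4000
Σ(xᵢ − x̄)² = 466.8800 ⇒ m₂ = 466.8800/7 = 66.69714
Σ(xᵢ − x̄)³ = 6142.4940 ⇒ m₃ = 6142.4940/7 = 877.49914
m₂^(3/2) = 66.69714^(1.5) = 544.70435
g_1 = m₃ / m₂^(3/2) = 877.49914 / 544.70435 ≈ 1.6110

1.6110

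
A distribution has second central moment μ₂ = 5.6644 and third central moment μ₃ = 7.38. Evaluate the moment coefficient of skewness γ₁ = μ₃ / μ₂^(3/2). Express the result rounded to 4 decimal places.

σ = √μ₂ = √5.6644 = 2.38000
σ³ = μ₂^(3/2) = 13.48127
γ₁ = μ₃/σ³ = 7.38 / 13.48127 ≈ 0.5474

0.5474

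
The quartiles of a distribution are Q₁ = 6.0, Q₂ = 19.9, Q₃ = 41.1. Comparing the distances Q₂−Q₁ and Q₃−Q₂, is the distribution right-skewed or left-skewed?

Q₂ − Q₁ = 13.9;  Q₃ − Q₂ = 21.2
Q₃ − Q₂ > Q₂ − Q₁ ⇒ the upper half is more spread out ⇒ right-skewed.

right-skewed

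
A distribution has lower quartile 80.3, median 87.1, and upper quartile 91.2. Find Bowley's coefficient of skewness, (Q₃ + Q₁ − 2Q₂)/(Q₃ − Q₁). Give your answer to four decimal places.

numerator: Q₃ + Q₁ − 2Q₂ = 91.2 + 80.3 − 2×87.1 = -2.7000
denominator: Q₃ − Q₁ = 91.2 − 80.3 = 10.9000
Bowley skewness = -2.7000 / 10.9000 ≈ -0.2477

-0.2477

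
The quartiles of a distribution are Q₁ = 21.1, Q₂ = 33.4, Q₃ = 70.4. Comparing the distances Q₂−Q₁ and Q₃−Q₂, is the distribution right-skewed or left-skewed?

Q₂ − Q₁ = 12.3;  Q₃ − Q₂ = 37.0
Q₃ − Q₂ > Q₂ − Q₁ ⇒ the upper half is more spread out ⇒ right-skewed.

right-skewed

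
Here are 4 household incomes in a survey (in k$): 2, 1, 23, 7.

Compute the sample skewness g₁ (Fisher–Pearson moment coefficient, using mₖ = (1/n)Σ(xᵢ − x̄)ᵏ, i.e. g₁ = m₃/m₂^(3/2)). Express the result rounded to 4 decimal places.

0.9426

x̄ = (2 + 1 + 23 + 7) / 4 = 8.2500
deviations (xᵢ − x̄): -6.2500, -7.2500, 14.7500, -1.2500
Σ(xᵢ − x̄)² = 310.7500 ⇒ m₂ = 310.7500/4 = 77.68750
Σ(xᵢ − x̄)³ = 2581.8750 ⇒ m₃ = 2581.8750/4 = 645.46875
m₂^(3/2) = 77.68750^(1.5) = 684.74161
g₁ = m₃ / m₂^(3/2) = 645.46875 / 684.74161 ≈ 0.9426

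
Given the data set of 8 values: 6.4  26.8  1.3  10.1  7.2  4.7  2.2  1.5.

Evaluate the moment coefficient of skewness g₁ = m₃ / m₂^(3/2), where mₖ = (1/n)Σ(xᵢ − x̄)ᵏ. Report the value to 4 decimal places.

x̄ = (6.4 + 26.8 + 1.3 + 10.1 + 7.2 + 4.7 + 2.2 + 1.5) / 8 = 7.5250
deviations (xᵢ − x̄): -1.1250, 19.2750, -6.2250, 2.5750, -0.3250, -2.8250, -5.3250, -6.0250
Σ(xᵢ − x̄)² = 490.9150 ⇒ m₂ = 490.9150/8 = 61.36438
Σ(xᵢ − x̄)³ = 6543.2992 ⇒ m₃ = 6543.2992/8 = 817.91241
m₂^(3/2) = 61.36438^(1.5) = 480.70039
g₁ = m₃ / m₂^(3/2) = 817.91241 / 480.70039 ≈ 1.7015

1.7015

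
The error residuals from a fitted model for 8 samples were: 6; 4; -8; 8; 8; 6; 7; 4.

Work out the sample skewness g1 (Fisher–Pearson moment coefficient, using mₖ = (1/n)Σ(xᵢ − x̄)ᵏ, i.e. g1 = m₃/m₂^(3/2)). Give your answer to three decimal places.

x̄ = (6 + 4 - 8 + 8 + 8 + 6 + 7 + 4) / 8 = 4.3750
deviations (xᵢ − x̄): 1.6250, -0.3750, -12.3750, 3.6250, 3.6250, 1.6250, 2.6250, -0.3750
Σ(xᵢ − x̄)² = 191.8750 ⇒ m₂ = 191.8750/8 = 23.98438
Σ(xᵢ − x̄)³ = -1773.2813 ⇒ m₃ = -1773.2813/8 = -221.66016
m₂^(3/2) = 23.98438^(1.5) = 117.46071
g1 = m₃ / m₂^(3/2) = -221.66016 / 117.46071 ≈ -1.887

-1.887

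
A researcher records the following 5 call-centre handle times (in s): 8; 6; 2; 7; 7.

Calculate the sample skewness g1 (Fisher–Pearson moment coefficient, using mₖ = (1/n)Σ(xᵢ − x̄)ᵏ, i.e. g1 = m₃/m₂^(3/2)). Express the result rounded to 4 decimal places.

x̄ = (8 + 6 + 2 + 7 + 7) / 5 = 6.0000
deviations (xᵢ − x̄): 2.0000, 0.0000, -4.0000, 1.0000, 1.0000
Σ(xᵢ − x̄)² = 22.0000 ⇒ m₂ = 22.0000/5 = 4.40000
Σ(xᵢ − x̄)³ = -54.0000 ⇒ m₃ = -54.0000/5 = -10.80000
m₂^(3/2) = 4.40000^(1.5) = 9.22952
g1 = m₃ / m₂^(3/2) = -10.80000 / 9.22952 ≈ -1.1702

-1.1702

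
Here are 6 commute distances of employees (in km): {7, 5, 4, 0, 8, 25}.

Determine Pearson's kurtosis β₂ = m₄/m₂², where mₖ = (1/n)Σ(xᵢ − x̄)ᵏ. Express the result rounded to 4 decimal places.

3.5597

x̄ = 8.1667
Σ(xᵢ − x̄)² = 378.8333 ⇒ m₂ = 63.13889
Σ(xᵢ − x̄)⁴ = 85145.4861 ⇒ m₄ = 14190.91435
m₂² = 3986.51929
β₂ = m₄/m₂² = 14190.91435 / 3986.51929 ≈ 3.5597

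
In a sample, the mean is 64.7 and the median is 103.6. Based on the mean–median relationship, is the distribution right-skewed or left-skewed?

left-skewed

mean − median = 64.7 − 103.6 = -38.9
mean < median ⇒ the longer tail is on the left ⇒ left-skewed (negatively skewed).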